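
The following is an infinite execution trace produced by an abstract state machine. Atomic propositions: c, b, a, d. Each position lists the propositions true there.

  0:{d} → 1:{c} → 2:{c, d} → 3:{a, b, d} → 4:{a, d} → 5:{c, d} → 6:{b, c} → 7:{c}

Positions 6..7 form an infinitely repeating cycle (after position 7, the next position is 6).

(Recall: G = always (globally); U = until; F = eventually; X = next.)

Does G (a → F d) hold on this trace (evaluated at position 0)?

Satisfied

a → F d holds at every position 0..7, and those are all positions ever visited, so G (a → F d) holds.
Positions where a holds: 3, 4.
Check F d at each: 3→ok, 4→ok.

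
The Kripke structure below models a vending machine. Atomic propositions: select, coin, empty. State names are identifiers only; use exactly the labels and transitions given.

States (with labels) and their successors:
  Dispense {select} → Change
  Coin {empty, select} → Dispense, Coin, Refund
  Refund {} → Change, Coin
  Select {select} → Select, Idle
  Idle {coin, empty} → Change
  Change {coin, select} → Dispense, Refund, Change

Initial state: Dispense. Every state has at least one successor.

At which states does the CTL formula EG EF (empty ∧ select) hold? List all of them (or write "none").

States satisfying EF (empty ∧ select): {Dispense, Coin, Refund, Select, Idle, Change}.
States satisfying EG EF (empty ∧ select): {Dispense, Coin, Refund, Select, Idle, Change}.

{Dispense, Coin, Refund, Select, Idle, Change}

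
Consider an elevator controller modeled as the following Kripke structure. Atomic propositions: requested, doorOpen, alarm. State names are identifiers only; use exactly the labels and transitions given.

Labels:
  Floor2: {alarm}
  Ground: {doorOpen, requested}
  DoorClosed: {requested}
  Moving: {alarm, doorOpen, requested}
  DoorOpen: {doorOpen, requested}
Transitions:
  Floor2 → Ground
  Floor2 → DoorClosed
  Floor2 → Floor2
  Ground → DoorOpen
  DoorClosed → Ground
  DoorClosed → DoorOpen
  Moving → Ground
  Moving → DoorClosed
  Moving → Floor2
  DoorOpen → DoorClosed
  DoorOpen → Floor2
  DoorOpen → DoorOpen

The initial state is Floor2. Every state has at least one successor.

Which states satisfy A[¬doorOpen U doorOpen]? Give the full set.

States satisfying ¬doorOpen: {Floor2, DoorClosed}.
States satisfying doorOpen: {Ground, Moving, DoorOpen}.
States satisfying A[¬doorOpen U doorOpen]: {Ground, DoorClosed, Moving, DoorOpen}.

{Ground, DoorClosed, Moving, DoorOpen}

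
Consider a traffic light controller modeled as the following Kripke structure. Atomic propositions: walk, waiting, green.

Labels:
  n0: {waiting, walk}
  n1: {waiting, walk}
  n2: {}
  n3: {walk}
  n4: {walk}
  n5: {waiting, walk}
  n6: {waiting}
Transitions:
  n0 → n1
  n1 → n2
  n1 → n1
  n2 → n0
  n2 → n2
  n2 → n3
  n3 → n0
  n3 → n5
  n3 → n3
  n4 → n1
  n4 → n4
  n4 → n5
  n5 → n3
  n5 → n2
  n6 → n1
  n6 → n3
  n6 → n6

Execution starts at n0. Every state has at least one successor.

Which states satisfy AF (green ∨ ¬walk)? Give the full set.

States satisfying green ∨ ¬walk: {n2, n6}.
States satisfying AF (green ∨ ¬walk): {n2, n6}.

{n2, n6}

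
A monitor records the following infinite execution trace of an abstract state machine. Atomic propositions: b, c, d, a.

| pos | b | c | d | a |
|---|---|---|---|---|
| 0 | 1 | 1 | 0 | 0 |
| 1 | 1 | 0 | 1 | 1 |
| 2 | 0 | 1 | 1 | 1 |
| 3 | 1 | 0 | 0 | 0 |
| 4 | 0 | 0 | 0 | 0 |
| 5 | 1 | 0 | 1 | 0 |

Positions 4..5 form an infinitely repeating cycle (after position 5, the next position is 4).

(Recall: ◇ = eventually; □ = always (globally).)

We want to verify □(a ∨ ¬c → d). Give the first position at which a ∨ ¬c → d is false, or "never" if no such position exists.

3

Check a ∨ ¬c → d at each position in order: 0 ✓, 1 ✓, 2 ✓.
At position 3 the labels are {b}, so a ∨ ¬c → d is false there. This is the first violation.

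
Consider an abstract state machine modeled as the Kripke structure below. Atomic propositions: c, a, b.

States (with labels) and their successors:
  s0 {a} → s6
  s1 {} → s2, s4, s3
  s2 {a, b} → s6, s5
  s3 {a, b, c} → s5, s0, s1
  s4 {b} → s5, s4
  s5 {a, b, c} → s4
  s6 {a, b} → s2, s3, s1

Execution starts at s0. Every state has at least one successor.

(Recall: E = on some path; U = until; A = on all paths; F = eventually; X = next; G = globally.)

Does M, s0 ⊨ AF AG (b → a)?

States satisfying AG (b → a): ∅.
States satisfying AF AG (b → a): ∅.
There is a path from s0 along which AG (b → a) never holds.
s0 ∉ Sat(AF AG (b → a)).

No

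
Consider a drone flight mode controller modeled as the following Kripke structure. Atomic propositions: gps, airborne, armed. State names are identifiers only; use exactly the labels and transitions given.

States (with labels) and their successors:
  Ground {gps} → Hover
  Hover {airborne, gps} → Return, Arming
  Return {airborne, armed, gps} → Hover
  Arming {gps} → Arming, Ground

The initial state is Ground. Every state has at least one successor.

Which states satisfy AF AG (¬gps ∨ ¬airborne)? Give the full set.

none

States satisfying AG (¬gps ∨ ¬airborne): ∅.
States satisfying AF AG (¬gps ∨ ¬airborne): ∅.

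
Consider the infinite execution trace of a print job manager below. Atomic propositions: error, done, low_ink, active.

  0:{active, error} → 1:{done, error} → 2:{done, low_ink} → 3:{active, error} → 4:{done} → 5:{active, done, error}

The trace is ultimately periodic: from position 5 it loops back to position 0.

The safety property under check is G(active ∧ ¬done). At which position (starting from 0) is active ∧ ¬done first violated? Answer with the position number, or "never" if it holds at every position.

Check active ∧ ¬done at each position in order: 0 ✓.
At position 1 the labels are {done, error}, so active ∧ ¬done is false there. This is the first violation.

1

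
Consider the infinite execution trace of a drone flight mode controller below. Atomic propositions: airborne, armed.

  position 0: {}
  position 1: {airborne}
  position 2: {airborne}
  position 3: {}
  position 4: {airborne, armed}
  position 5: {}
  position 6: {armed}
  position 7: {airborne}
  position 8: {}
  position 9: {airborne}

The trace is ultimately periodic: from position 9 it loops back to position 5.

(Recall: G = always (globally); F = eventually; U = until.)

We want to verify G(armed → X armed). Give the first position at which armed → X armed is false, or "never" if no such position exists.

4

Check armed → X armed at each position in order: 0 ✓, 1 ✓, 2 ✓, 3 ✓.
At position 4 the labels are {airborne, armed} and the next position 5 has {}, so armed → X armed is false there. This is the first violation.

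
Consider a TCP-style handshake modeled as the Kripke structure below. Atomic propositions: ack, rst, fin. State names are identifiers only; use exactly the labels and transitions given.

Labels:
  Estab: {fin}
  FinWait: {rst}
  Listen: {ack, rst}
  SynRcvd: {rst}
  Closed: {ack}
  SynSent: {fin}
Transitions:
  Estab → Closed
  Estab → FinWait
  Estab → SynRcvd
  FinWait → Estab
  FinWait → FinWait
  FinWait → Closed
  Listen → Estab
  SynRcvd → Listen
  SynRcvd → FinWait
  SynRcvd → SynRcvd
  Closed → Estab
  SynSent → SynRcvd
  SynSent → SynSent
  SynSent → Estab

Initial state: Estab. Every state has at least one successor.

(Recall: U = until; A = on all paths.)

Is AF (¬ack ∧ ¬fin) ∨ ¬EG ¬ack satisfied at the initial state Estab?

States satisfying ¬ack ∧ ¬fin: {FinWait, SynRcvd}.
States satisfying AF (¬ack ∧ ¬fin): {FinWait, SynRcvd}.
States satisfying ¬ack: {Estab, FinWait, SynRcvd, SynSent}.
States satisfying EG ¬ack: {Estab, FinWait, SynRcvd, SynSent}.
States satisfying ¬EG ¬ack: {Listen, Closed}.
States satisfying AF (¬ack ∧ ¬fin) ∨ ¬EG ¬ack: {FinWait, Listen, SynRcvd, Closed}.
Estab ∉ Sat(AF (¬ack ∧ ¬fin) ∨ ¬EG ¬ack).

Does not hold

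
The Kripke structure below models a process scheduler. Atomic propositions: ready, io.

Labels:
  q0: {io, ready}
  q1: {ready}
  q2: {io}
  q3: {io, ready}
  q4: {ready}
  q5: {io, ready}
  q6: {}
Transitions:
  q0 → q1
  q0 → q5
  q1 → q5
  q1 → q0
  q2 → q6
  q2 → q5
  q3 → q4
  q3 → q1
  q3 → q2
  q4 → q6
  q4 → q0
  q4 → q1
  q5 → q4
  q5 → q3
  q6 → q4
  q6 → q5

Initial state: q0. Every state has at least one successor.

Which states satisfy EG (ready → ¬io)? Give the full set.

{q2, q4, q6}

States satisfying ready → ¬io: {q1, q2, q4, q6}.
States satisfying EG (ready → ¬io): {q2, q4, q6}.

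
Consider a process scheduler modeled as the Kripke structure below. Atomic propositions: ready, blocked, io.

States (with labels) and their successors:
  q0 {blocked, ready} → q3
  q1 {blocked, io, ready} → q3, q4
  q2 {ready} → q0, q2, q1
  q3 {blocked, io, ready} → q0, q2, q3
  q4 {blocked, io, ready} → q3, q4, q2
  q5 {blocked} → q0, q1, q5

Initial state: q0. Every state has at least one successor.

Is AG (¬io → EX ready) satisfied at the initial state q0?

Satisfied

States satisfying ¬io → EX ready: {q0, q1, q2, q3, q4, q5}.
States satisfying AG (¬io → EX ready): {q0, q1, q2, q3, q4, q5}.
Every state reachable from q0 satisfies ¬io → EX ready.
q0 ∈ Sat(AG (¬io → EX ready)).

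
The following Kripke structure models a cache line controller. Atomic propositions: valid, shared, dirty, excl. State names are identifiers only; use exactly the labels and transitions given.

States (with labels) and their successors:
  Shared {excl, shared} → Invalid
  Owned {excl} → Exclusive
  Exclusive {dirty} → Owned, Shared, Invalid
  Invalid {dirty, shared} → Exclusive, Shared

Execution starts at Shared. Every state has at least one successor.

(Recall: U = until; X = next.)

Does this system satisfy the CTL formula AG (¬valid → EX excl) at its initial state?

Violated

States satisfying ¬valid → EX excl: {Exclusive, Invalid}.
States satisfying AG (¬valid → EX excl): ∅.
Owned is reachable from Shared and violates ¬valid → EX excl, so AG fails at Shared.
Shared ∉ Sat(AG (¬valid → EX excl)).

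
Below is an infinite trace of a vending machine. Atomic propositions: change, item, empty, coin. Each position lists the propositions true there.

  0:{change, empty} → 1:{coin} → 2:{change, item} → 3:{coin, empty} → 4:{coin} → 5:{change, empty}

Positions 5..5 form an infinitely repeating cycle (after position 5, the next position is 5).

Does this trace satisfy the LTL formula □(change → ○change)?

change → ○change must hold at every position from 0 onward. It fails at position 0, so □(change → ○change) is false.
Positions where change holds: 0, 2, 5.
Check ○change at each: 0→fails, 2→fails, 5→ok.

Violated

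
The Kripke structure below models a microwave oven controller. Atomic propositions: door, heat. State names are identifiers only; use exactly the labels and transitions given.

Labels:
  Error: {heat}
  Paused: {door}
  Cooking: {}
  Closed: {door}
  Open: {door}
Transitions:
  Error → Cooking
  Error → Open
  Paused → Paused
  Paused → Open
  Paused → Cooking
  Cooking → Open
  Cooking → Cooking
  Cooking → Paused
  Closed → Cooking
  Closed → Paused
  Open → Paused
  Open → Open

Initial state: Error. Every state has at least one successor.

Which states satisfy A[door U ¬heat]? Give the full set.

{Paused, Cooking, Closed, Open}

States satisfying door: {Paused, Closed, Open}.
States satisfying ¬heat: {Paused, Cooking, Closed, Open}.
States satisfying A[door U ¬heat]: {Paused, Cooking, Closed, Open}.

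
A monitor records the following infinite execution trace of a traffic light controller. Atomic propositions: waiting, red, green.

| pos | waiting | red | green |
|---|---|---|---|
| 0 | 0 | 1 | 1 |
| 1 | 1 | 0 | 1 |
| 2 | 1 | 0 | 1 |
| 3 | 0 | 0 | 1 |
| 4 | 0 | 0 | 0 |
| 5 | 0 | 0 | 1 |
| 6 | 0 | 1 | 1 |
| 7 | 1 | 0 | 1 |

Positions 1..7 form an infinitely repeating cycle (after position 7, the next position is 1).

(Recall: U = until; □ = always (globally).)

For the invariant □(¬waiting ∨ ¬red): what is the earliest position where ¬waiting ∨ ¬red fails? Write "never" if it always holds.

¬waiting ∨ ¬red holds at every position 0..7, and those are all the positions the trace ever visits, so the invariant □(¬waiting ∨ ¬red) is never violated.

never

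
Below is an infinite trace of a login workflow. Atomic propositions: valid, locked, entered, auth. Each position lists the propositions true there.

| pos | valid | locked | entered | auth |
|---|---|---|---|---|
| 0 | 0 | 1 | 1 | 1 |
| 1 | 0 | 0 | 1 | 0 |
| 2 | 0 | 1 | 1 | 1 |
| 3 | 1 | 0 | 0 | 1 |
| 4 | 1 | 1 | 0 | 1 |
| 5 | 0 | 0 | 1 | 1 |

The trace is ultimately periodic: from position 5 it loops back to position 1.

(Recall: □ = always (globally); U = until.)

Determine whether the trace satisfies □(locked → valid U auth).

locked → valid U auth holds at every position 0..5, and those are all positions ever visited, so □(locked → valid U auth) holds.
Positions where locked holds: 0, 2, 4.
Check valid U auth at each: 0→ok, 2→ok, 4→ok.

Yes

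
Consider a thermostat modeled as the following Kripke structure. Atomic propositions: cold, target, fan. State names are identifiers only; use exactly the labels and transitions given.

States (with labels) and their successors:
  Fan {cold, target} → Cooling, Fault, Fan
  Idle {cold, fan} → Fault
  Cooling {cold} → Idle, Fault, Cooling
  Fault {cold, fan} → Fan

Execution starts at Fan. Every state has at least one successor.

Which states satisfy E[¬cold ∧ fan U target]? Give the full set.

States satisfying ¬cold ∧ fan: ∅.
States satisfying target: {Fan}.
States satisfying E[¬cold ∧ fan U target]: {Fan}.

{Fan}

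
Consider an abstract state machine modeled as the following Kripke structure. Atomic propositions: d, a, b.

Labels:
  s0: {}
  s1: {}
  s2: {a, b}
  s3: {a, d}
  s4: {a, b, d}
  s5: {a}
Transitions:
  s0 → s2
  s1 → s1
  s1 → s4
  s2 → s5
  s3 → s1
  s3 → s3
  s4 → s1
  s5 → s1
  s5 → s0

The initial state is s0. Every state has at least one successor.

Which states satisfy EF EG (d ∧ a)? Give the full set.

States satisfying EG (d ∧ a): {s3}.
States satisfying EF EG (d ∧ a): {s3}.

{s3}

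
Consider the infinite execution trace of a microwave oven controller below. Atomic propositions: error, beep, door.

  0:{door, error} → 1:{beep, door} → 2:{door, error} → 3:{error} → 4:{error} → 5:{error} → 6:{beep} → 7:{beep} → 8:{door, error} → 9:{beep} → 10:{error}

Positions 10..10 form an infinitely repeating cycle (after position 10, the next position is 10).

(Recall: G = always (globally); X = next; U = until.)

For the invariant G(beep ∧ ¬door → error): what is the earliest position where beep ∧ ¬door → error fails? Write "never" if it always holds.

Check beep ∧ ¬door → error at each position in order: 0 ✓, 1 ✓, 2 ✓, 3 ✓, 4 ✓, 5 ✓.
At position 6 the labels are {beep}, so beep ∧ ¬door → error is false there. This is the first violation.

6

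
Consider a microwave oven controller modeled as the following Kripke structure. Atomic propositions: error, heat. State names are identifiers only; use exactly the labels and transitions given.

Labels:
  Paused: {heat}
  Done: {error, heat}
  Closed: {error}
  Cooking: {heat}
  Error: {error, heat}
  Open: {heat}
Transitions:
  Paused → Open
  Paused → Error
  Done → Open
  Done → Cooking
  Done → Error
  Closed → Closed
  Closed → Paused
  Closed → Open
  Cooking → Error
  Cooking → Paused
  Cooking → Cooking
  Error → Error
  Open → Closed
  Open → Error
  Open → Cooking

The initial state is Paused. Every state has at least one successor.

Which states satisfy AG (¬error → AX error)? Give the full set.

{Error}

States satisfying ¬error → AX error: {Done, Closed, Error}.
States satisfying AG (¬error → AX error): {Error}.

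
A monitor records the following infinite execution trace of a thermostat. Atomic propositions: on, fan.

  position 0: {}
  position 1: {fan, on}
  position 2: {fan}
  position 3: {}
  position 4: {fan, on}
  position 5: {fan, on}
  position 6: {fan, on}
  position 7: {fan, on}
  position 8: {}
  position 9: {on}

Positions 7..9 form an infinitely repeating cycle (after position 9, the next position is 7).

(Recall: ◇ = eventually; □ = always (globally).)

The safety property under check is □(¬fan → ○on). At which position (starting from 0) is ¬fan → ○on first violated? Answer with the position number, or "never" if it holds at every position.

¬fan → ○on holds at every position 0..9, and those are all the positions the trace ever visits, so the invariant □(¬fan → ○on) is never violated.

never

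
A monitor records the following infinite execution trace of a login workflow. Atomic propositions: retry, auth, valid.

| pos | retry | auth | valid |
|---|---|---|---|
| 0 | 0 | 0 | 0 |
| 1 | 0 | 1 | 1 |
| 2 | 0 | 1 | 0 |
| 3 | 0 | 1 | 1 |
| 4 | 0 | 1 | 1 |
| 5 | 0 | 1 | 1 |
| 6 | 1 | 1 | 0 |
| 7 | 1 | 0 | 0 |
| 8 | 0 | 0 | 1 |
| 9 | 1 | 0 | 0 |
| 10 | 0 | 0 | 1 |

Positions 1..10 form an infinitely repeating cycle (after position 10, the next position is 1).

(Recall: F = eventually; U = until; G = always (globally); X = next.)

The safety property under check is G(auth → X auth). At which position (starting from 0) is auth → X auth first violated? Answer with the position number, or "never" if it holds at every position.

Check auth → X auth at each position in order: 0 ✓, 1 ✓, 2 ✓, 3 ✓, 4 ✓, 5 ✓.
At position 6 the labels are {auth, retry} and the next position 7 has {retry}, so auth → X auth is false there. This is the first violation.

6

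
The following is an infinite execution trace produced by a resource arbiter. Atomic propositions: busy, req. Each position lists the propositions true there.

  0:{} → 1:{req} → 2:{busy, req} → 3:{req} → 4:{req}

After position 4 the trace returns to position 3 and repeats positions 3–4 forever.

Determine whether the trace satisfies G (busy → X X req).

Holds

busy → X X req holds at every position 0..4, and those are all positions ever visited, so G (busy → X X req) holds.
Positions where busy holds: 2.
Check X X req at each: 2→ok.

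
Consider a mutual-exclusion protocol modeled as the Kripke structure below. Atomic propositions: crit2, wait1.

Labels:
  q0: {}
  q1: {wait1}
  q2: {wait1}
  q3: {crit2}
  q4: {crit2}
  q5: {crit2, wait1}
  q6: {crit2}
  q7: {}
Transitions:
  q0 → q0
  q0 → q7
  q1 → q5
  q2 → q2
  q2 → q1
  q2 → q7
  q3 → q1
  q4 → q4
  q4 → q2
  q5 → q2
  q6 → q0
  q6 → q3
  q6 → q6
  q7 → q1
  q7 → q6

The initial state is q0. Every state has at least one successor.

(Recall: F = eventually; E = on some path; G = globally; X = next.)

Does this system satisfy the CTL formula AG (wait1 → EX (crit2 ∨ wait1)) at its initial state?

States satisfying wait1 → EX (crit2 ∨ wait1): {q0, q1, q2, q3, q4, q5, q6, q7}.
States satisfying AG (wait1 → EX (crit2 ∨ wait1)): {q0, q1, q2, q3, q4, q5, q6, q7}.
Every state reachable from q0 satisfies wait1 → EX (crit2 ∨ wait1).
q0 ∈ Sat(AG (wait1 → EX (crit2 ∨ wait1))).

Holds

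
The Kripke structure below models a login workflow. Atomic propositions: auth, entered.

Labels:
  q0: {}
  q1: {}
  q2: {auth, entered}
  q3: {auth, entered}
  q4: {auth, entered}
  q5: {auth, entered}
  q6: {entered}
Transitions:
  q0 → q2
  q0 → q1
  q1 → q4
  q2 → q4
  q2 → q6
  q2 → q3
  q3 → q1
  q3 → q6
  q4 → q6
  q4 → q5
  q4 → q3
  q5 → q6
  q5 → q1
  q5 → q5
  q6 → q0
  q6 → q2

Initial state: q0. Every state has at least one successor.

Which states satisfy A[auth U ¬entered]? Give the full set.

States satisfying auth: {q2, q3, q4, q5}.
States satisfying ¬entered: {q0, q1}.
States satisfying A[auth U ¬entered]: {q0, q1}.

{q0, q1}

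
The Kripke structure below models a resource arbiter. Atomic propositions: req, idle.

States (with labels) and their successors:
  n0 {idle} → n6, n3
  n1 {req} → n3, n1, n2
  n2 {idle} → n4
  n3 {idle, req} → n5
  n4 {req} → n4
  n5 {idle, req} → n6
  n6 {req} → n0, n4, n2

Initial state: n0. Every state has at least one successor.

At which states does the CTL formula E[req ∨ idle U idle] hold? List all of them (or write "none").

States satisfying req ∨ idle: {n0, n1, n2, n3, n4, n5, n6}.
States satisfying idle: {n0, n2, n3, n5}.
States satisfying E[req ∨ idle U idle]: {n0, n1, n2, n3, n5, n6}.

{n0, n1, n2, n3, n5, n6}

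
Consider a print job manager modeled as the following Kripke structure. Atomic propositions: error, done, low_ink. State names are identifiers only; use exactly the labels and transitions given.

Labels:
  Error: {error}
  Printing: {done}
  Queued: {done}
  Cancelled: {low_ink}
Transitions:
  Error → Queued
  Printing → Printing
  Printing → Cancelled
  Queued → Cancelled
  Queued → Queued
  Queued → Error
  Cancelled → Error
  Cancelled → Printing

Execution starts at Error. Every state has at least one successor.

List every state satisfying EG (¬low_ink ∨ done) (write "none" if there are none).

States satisfying ¬low_ink ∨ done: {Error, Printing, Queued}.
States satisfying EG (¬low_ink ∨ done): {Error, Printing, Queued}.

{Error, Printing, Queued}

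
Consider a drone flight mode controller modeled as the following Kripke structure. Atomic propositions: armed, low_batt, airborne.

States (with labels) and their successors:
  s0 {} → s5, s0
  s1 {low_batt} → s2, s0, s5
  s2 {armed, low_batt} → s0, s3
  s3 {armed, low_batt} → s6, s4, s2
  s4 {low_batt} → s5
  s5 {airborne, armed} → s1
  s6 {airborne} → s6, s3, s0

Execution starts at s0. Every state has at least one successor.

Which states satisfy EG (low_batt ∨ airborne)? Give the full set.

States satisfying low_batt ∨ airborne: {s1, s2, s3, s4, s5, s6}.
States satisfying EG (low_batt ∨ airborne): {s1, s2, s3, s4, s5, s6}.

{s1, s2, s3, s4, s5, s6}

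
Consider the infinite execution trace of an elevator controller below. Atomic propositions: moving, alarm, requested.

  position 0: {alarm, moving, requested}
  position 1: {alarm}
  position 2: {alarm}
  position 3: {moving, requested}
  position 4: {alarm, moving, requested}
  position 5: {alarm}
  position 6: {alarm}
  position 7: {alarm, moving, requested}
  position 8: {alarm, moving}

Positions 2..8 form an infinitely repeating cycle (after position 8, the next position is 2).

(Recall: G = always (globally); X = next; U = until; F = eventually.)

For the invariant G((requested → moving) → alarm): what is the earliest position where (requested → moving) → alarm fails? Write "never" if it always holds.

Check (requested → moving) → alarm at each position in order: 0 ✓, 1 ✓, 2 ✓.
At position 3 the labels are {moving, requested}, so (requested → moving) → alarm is false there. This is the first violation.

3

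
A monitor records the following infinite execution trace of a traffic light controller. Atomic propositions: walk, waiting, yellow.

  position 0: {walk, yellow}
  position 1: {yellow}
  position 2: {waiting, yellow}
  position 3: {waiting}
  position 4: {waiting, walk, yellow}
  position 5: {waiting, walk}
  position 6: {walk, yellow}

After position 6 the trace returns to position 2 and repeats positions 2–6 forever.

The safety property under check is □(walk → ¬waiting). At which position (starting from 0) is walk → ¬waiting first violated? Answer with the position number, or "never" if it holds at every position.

Check walk → ¬waiting at each position in order: 0 ✓, 1 ✓, 2 ✓, 3 ✓.
At position 4 the labels are {waiting, walk, yellow}, so walk → ¬waiting is false there. This is the first violation.

4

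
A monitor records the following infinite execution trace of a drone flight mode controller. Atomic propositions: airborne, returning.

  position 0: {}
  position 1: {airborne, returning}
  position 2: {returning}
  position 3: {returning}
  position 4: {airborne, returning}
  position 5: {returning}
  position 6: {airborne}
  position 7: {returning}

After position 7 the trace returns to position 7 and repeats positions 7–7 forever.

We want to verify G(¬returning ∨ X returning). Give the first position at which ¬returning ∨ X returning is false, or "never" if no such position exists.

5

Check ¬returning ∨ X returning at each position in order: 0 ✓, 1 ✓, 2 ✓, 3 ✓, 4 ✓.
At position 5 the labels are {returning} and the next position 6 has {airborne}, so ¬returning ∨ X returning is false there. This is the first violation.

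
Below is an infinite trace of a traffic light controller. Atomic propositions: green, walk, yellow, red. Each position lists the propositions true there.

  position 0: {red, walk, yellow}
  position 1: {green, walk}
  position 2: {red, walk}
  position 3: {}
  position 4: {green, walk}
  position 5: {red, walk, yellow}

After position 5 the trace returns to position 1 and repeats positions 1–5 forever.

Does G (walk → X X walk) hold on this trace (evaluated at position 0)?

walk → X X walk must hold at every position from 0 onward. It fails at position 1, so G (walk → X X walk) is false.
Positions where walk holds: 0, 1, 2, 4, 5.
Check X X walk at each: 0→ok, 1→fails, 2→ok, 4→ok, 5→ok.

Violated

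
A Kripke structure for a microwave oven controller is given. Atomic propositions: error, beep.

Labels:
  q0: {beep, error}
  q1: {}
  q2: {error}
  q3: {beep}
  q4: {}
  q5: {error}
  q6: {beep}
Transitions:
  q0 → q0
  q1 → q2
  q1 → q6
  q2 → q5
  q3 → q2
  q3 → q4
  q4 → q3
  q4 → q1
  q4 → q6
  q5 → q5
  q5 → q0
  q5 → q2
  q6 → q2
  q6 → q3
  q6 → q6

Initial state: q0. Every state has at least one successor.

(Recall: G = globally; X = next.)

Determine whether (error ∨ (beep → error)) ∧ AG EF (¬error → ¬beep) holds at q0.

Satisfied

States satisfying beep → error: {q0, q1, q2, q4, q5}.
States satisfying error ∨ (beep → error): {q0, q1, q2, q4, q5}.
States satisfying EF (¬error → ¬beep): {q0, q1, q2, q3, q4, q5, q6}.
States satisfying AG EF (¬error → ¬beep): {q0, q1, q2, q3, q4, q5, q6}.
States satisfying (error ∨ (beep → error)) ∧ AG EF (¬error → ¬beep): {q0, q1, q2, q4, q5}.
q0 ∈ Sat((error ∨ (beep → error)) ∧ AG EF (¬error → ¬beep)).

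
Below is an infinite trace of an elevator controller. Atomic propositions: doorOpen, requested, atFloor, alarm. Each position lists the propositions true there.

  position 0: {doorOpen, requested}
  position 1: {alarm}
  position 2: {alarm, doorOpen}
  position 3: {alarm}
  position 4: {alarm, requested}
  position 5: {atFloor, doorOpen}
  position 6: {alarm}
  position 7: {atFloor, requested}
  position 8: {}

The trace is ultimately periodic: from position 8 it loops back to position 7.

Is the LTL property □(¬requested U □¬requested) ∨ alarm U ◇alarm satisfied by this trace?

Yes

¬requested U □¬requested must hold at every position from 0 onward. It fails at position 0, so □(¬requested U □¬requested) is false.
Walking from position 0: ◇alarm first holds at position 0, and alarm holds at every earlier position along the way, so alarm U ◇alarm holds.
At position 0: □(¬requested U □¬requested) is false; alarm U ◇alarm is true; so □(¬requested U □¬requested) ∨ alarm U ◇alarm is true.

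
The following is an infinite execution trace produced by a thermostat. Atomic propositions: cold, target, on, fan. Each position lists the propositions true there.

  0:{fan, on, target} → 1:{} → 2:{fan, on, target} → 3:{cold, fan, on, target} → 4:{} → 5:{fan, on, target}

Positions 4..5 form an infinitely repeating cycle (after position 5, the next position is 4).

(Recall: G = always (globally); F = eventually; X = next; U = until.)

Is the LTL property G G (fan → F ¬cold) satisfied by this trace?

G (fan → F ¬cold) holds at every position 0..5, and those are all positions ever visited, so G G (fan → F ¬cold) holds.

Yes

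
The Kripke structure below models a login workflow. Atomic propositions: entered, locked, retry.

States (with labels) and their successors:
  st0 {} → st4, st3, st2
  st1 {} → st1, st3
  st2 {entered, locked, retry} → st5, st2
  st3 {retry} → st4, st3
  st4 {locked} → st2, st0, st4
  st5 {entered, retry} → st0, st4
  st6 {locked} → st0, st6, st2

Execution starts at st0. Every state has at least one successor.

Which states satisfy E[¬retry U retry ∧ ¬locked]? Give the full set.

States satisfying ¬retry: {st0, st1, st4, st6}.
States satisfying retry ∧ ¬locked: {st3, st5}.
States satisfying E[¬retry U retry ∧ ¬locked]: {st0, st1, st3, st4, st5, st6}.

{st0, st1, st3, st4, st5, st6}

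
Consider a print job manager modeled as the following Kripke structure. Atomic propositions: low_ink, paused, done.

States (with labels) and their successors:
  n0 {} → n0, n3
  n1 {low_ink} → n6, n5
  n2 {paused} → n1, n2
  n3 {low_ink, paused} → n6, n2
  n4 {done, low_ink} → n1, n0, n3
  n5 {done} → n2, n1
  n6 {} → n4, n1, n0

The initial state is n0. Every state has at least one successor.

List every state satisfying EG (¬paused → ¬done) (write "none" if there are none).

States satisfying ¬paused → ¬done: {n0, n1, n2, n3, n6}.
States satisfying EG (¬paused → ¬done): {n0, n1, n2, n3, n6}.

{n0, n1, n2, n3, n6}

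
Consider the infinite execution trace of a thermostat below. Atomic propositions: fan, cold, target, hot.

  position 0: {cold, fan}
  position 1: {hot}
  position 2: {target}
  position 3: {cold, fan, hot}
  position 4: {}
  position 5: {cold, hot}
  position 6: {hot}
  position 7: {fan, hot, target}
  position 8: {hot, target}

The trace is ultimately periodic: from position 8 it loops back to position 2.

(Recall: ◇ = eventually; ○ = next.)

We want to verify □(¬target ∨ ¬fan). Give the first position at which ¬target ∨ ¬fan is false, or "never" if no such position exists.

7

Check ¬target ∨ ¬fan at each position in order: 0 ✓, 1 ✓, 2 ✓, 3 ✓, 4 ✓, 5 ✓, 6 ✓.
At position 7 the labels are {fan, hot, target}, so ¬target ∨ ¬fan is false there. This is the first violation.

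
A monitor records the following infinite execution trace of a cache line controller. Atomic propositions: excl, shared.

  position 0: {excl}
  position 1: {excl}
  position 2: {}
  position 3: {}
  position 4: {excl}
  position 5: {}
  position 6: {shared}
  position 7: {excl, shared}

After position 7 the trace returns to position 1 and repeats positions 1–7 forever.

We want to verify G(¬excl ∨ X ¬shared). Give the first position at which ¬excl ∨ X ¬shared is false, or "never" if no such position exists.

never

¬excl ∨ X ¬shared holds at every position 0..7, and those are all the positions the trace ever visits, so the invariant G(¬excl ∨ X ¬shared) is never violated.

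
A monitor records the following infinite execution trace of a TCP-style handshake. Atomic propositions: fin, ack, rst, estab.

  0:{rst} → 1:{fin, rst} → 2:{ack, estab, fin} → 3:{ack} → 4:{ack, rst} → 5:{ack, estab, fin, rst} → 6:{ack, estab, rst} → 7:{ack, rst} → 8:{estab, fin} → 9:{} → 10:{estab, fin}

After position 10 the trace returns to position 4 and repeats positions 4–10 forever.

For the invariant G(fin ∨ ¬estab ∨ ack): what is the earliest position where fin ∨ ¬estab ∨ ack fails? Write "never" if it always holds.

never

fin ∨ ¬estab ∨ ack holds at every position 0..10, and those are all the positions the trace ever visits, so the invariant G(fin ∨ ¬estab ∨ ack) is never violated.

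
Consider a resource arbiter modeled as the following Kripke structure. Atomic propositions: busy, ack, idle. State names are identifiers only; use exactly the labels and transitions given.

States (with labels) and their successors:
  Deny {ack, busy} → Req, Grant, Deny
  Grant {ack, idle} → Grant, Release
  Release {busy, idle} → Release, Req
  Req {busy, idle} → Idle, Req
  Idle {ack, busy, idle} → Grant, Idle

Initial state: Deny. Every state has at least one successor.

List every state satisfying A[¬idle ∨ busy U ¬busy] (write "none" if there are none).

{Grant}

States satisfying ¬idle ∨ busy: {Deny, Release, Req, Idle}.
States satisfying ¬busy: {Grant}.
States satisfying A[¬idle ∨ busy U ¬busy]: {Grant}.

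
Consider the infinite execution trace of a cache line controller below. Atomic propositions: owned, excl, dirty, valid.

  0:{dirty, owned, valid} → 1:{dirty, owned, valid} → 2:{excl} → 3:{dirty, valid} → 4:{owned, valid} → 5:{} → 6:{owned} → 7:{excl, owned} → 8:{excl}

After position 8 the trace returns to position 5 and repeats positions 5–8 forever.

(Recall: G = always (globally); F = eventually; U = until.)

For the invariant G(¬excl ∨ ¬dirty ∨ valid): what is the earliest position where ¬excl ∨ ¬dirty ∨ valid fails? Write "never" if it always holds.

never

¬excl ∨ ¬dirty ∨ valid holds at every position 0..8, and those are all the positions the trace ever visits, so the invariant G(¬excl ∨ ¬dirty ∨ valid) is never violated.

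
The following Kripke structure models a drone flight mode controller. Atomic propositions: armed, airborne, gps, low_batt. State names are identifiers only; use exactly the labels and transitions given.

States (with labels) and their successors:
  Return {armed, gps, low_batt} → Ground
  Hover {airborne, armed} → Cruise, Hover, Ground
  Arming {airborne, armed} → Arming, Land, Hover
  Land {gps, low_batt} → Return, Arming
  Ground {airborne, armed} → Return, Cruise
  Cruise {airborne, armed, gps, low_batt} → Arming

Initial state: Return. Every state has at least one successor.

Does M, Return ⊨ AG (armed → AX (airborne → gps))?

Does not hold

States satisfying armed → AX (airborne → gps): {Land, Ground}.
States satisfying AG (armed → AX (airborne → gps)): ∅.
Arming is reachable from Return and violates armed → AX (airborne → gps), so AG fails at Return.
Return ∉ Sat(AG (armed → AX (airborne → gps))).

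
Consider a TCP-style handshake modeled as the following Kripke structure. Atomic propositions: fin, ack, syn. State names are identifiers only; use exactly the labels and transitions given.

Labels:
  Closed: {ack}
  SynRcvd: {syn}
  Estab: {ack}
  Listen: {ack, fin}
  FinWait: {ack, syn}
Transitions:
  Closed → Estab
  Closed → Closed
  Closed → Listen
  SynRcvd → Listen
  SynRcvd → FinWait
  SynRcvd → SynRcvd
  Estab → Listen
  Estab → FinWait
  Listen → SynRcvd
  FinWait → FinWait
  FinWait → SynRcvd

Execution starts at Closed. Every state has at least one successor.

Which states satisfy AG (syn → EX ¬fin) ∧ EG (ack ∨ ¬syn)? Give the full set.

{Closed, Estab, FinWait}

States satisfying syn → EX ¬fin: {Closed, SynRcvd, Estab, Listen, FinWait}.
States satisfying AG (syn → EX ¬fin): {Closed, SynRcvd, Estab, Listen, FinWait}.
States satisfying ack ∨ ¬syn: {Closed, Estab, Listen, FinWait}.
States satisfying EG (ack ∨ ¬syn): {Closed, Estab, FinWait}.
States satisfying AG (syn → EX ¬fin) ∧ EG (ack ∨ ¬syn): {Closed, Estab, FinWait}.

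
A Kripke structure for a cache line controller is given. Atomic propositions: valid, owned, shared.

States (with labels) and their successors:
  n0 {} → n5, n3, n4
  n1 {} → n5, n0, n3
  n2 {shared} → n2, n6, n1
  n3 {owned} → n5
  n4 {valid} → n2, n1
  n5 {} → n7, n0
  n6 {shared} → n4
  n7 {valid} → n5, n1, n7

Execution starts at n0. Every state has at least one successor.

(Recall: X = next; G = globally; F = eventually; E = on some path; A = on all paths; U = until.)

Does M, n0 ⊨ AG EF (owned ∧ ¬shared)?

Yes

States satisfying EF (owned ∧ ¬shared): {n0, n1, n2, n3, n4, n5, n6, n7}.
States satisfying AG EF (owned ∧ ¬shared): {n0, n1, n2, n3, n4, n5, n6, n7}.
Every state reachable from n0 satisfies EF (owned ∧ ¬shared).
n0 ∈ Sat(AG EF (owned ∧ ¬shared)).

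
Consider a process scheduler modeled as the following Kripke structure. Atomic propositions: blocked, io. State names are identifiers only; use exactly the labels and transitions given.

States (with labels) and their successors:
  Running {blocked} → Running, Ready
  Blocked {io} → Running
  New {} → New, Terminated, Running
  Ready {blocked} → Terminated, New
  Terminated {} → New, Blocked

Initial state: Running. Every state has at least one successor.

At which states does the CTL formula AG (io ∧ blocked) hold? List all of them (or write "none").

none

States satisfying io ∧ blocked: ∅.
States satisfying AG (io ∧ blocked): ∅.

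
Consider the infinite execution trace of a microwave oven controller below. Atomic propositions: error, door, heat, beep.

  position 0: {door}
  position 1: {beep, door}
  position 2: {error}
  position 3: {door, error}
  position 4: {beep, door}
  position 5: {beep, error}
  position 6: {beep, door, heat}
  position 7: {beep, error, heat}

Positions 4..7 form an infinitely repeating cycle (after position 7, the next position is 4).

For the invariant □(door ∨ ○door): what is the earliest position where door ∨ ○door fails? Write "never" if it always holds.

never

door ∨ ○door holds at every position 0..7, and those are all the positions the trace ever visits, so the invariant □(door ∨ ○door) is never violated.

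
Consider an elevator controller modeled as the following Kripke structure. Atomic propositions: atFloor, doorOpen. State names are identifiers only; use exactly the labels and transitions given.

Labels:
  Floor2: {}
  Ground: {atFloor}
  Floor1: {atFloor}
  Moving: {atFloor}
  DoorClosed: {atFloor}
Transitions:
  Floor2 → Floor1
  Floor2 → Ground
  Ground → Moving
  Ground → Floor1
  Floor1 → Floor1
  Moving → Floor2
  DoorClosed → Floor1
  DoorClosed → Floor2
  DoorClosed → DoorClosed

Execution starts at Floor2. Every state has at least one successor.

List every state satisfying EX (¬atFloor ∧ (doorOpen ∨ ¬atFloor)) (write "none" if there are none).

States satisfying ¬atFloor ∧ (doorOpen ∨ ¬atFloor): {Floor2}.
States satisfying EX (¬atFloor ∧ (doorOpen ∨ ¬atFloor)): {Moving, DoorClosed}.

{Moving, DoorClosed}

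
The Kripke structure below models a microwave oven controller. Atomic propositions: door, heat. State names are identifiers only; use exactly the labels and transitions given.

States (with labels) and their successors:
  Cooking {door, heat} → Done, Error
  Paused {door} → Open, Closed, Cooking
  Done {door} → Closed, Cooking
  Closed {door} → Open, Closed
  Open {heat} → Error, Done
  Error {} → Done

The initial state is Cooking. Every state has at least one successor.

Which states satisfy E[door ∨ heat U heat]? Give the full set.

{Cooking, Paused, Done, Closed, Open}

States satisfying door ∨ heat: {Cooking, Paused, Done, Closed, Open}.
States satisfying heat: {Cooking, Open}.
States satisfying E[door ∨ heat U heat]: {Cooking, Paused, Done, Closed, Open}.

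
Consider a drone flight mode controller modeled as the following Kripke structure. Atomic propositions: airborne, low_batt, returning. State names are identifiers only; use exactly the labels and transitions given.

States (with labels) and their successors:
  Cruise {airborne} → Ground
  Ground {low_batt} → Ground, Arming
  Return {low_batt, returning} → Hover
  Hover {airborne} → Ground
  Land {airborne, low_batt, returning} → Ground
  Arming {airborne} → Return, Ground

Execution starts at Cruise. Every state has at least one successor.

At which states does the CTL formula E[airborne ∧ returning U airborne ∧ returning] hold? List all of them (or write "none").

States satisfying airborne ∧ returning: {Land}.
States satisfying E[airborne ∧ returning U airborne ∧ returning]: {Land}.

{Land}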